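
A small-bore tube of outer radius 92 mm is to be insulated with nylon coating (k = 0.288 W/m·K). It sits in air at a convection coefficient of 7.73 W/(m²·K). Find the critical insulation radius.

For a cylinder r_cr = k/h = 0.288/7.73
r_cr = 37.3 mm; since the bare radius (92 mm) is above r_cr, any added insulation will reduce heat loss.

r_cr ≈ 37.3 mm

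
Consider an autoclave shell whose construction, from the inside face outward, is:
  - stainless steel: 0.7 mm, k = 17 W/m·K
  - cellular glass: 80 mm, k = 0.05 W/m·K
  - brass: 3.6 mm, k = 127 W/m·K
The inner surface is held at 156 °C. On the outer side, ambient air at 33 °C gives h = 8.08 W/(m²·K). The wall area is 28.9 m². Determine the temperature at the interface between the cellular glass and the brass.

T ≈ 41.8 °C

Model the wall as resistances in series:
R_stainless steel = L/(kA) = 0.0007/(17×28.9) = 1.425×10^-6 K/W
R_cellular glass = L/(kA) = 0.08/(0.05×28.9) = 0.05536 K/W
R_brass = L/(kA) = 0.0036/(127×28.9) = 9.808×10^-7 K/W
R_outer film = 1/(h_o·A) = 1/(8.08×28.9) = 0.004282 K/W
R_total = 0.05965 K/W;  Q = ΔT/R_total = 123/0.05965 = 2062 W
T_interface = T_inner − Q·ΣR(inner→interface) = 156 − 2060×0.05536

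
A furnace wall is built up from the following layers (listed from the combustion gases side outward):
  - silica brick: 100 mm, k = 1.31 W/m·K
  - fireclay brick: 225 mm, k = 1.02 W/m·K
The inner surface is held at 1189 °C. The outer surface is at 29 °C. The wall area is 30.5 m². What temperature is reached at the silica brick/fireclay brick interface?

Using the resistance-network approach (series):
R_silica brick = L/(kA) = 0.1/(1.31×30.5) = 0.002503 K/W
R_fireclay brick = L/(kA) = 0.225/(1.02×30.5) = 0.007232 K/W
R_total = 0.009735 K/W;  Q = ΔT/R_total = 1160/0.009735 = 119200 W
T_interface = T_inner − Q·ΣR(inner→interface) = 1189 − 119000×0.002503

T ≈ 891 °C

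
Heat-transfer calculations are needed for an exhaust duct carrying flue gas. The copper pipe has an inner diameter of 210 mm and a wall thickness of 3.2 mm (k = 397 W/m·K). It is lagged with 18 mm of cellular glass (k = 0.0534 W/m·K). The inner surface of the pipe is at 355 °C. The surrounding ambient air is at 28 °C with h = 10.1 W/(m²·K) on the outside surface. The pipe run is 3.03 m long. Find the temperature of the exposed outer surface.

Cylindrical conduction, so R = ln(r₂/r₁)/(2πkL) per layer, in series:
R_copper pipe wall = ln(108.2/105)/(2π×397×3.03) = 3.972×10^-6 K/W
R_cellular glass = ln(126.2/108.2)/(2π×0.0534×3.03) = 0.1514 K/W
R_outer film = 1/(h_o·2πr_oL) = 1/(10.1×2π×0.1262×3.03) = 0.04121 K/W
R_total = 0.1926 K/W
Q = ΔT/R_total = 327/0.1926
Q = 1700 W
T_interface = T_inner − Q·ΣR(inner→interface) = 355 − 1700×0.1514

T ≈ 98 °C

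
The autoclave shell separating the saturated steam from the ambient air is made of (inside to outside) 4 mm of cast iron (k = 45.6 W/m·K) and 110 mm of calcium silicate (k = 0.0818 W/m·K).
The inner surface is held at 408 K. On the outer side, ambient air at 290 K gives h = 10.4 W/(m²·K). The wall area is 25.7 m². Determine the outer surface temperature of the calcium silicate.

Using the resistance-network approach (series):
R_cast iron = L/(kA) = 0.004/(45.6×25.7) = 3.413×10^-6 K/W
R_calcium silicate = L/(kA) = 0.11/(0.0818×25.7) = 0.05232 K/W
R_outer film = 1/(h_o·A) = 1/(10.4×25.7) = 0.003741 K/W
R_total = 0.05607 K/W;  Q = ΔT/R_total = 118/0.05607 = 2105 W
T_interface = T_inner − Q·ΣR(inner→interface) = 408 − 2100×0.05233

T ≈ 298 K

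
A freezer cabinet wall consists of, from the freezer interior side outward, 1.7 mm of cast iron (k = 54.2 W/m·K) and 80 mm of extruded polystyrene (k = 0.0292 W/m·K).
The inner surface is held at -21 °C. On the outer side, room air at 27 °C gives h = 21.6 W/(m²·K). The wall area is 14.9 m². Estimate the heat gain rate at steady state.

Treating each layer as a thermal resistance in series:
R_cast iron = L/(kA) = 0.0017/(54.2×14.9) = 2.105×10^-6 K/W
R_extruded polystyrene = L/(kA) = 0.08/(0.0292×14.9) = 0.1839 K/W
R_outer film = 1/(h_o·A) = 1/(21.6×14.9) = 0.003107 K/W
R_total = 0.187 K/W
Q = ΔT / R_total = 48 / 0.187

Q ≈ 257 W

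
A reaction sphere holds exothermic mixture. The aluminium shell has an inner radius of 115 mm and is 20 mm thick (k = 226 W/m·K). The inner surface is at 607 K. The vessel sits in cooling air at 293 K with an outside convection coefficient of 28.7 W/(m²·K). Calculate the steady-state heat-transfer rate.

Q ≈ 2060 W

Each spherical layer contributes R = (1/r_i − 1/r_o)/(4πk):
R_aluminium shell = (1/0.115 − 1/0.135)/(4π×226) = 4.536×10^-4 K/W
R_outer film = 1/(h·4πr_o²) = 1/(28.7×4π×0.135²) = 0.1521 K/W
R_total = 0.1526 K/W
Q = ΔT/R_total = 314/0.1526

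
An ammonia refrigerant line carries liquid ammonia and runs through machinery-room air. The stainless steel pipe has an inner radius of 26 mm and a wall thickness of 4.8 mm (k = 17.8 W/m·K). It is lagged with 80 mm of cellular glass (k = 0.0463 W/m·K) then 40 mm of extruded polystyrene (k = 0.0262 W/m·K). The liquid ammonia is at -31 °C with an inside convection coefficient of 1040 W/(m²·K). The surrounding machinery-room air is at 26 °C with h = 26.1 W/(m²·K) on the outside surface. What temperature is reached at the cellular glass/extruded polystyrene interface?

T ≈ 8.75 °C

Radial resistances (cylindrical: R_cond = ln(r_o/r_i)/(2πkL), R_conv = 1/(h·2πrL)):
R_inner film = 1/(h_i·2πr₁L) = 1/(1040×2π×0.026×1) = 0.005886 K/W
R_stainless steel pipe wall = ln(30.8/26)/(2π×17.8×1) = 0.001515 K/W
R_cellular glass = ln(110.8/30.8)/(2π×0.0463×1) = 4.401 K/W
R_extruded polystyrene = ln(150.8/110.8)/(2π×0.0262×1) = 1.872 K/W
R_outer film = 1/(h_o·2πr_oL) = 1/(26.1×2π×0.1508×1) = 0.04044 K/W
R_total = 6.321 K/W
Q = ΔT/R_total = 57/6.321
Q = 9.02 W/m
T_interface = T_inner + Q·ΣR(inner→interface) = -31 + 9.02×4.408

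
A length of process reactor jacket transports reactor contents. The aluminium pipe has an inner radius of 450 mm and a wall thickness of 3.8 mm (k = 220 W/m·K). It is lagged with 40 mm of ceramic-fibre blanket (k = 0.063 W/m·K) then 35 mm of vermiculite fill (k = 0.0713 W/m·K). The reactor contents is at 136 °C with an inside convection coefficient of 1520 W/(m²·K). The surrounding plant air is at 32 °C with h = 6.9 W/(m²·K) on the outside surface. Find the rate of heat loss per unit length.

For a radial system each layer contributes R = ln(r_out/r_in)/(2πkL); films add R = 1/(hA).
R_inner film = 1/(h_i·2πr₁L) = 1/(1520×2π×0.45×1) = 2.327×10^-4 K/W
R_aluminium pipe wall = ln(453.8/450)/(2π×220×1) = 6.083×10^-6 K/W
R_ceramic-fibre blanket = ln(493.8/453.8)/(2π×0.063×1) = 0.2134 K/W
R_vermiculite fill = ln(528.8/493.8)/(2π×0.0713×1) = 0.1529 K/W
R_outer film = 1/(h_o·2πr_oL) = 1/(6.9×2π×0.5288×1) = 0.04362 K/W
R_total = 0.4101 K/W
Q = ΔT/R_total = 104/0.4101

q′ ≈ 254 W/m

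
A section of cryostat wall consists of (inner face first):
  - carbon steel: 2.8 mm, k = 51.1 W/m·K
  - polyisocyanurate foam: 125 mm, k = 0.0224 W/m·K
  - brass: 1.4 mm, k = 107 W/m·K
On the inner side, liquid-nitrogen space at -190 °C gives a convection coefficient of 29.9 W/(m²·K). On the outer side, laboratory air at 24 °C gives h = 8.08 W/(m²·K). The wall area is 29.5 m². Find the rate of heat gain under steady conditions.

Q ≈ 1100 W

Using the resistance-network approach (series):
R_inner film = 1/(h_i·A) = 1/(29.9×29.5) = 0.001134 K/W
R_carbon steel = L/(kA) = 0.0028/(51.1×29.5) = 1.857×10^-6 K/W
R_polyisocyanurate foam = L/(kA) = 0.125/(0.0224×29.5) = 0.1892 K/W
R_brass = L/(kA) = 0.0014/(107×29.5) = 4.435×10^-7 K/W
R_outer film = 1/(h_o·A) = 1/(8.08×29.5) = 0.004195 K/W
R_total = 0.1945 K/W
Q = ΔT / R_total = 214 / 0.1945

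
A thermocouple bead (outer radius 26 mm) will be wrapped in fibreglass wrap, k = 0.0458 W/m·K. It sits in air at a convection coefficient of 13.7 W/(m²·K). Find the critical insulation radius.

r_cr ≈ 6.69 mm

For a sphere r_cr = 2k/h = 2×0.0458/13.7
r_cr = 6.69 mm; since the bare radius (26 mm) is above r_cr, any added insulation will reduce heat loss.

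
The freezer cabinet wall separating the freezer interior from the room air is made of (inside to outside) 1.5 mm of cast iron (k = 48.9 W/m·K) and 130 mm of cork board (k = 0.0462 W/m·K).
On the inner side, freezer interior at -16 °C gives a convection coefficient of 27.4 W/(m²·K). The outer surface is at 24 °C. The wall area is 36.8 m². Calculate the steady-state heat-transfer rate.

Q ≈ 516 W

Model the wall as resistances in series:
R_inner film = 1/(h_i·A) = 1/(27.4×36.8) = 9.917×10^-4 K/W
R_cast iron = L/(kA) = 0.0015/(48.9×36.8) = 8.336×10^-7 K/W
R_cork board = L/(kA) = 0.13/(0.0462×36.8) = 0.07646 K/W
R_total = 0.07746 K/W
Q = ΔT / R_total = 40 / 0.07746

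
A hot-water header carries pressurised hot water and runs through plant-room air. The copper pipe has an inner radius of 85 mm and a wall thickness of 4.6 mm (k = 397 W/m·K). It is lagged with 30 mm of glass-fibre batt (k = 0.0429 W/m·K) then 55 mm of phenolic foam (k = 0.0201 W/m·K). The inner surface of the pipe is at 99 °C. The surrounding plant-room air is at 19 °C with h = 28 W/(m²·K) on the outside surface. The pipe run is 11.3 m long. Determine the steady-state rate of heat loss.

For a radial system each layer contributes R = ln(r_out/r_in)/(2πkL); films add R = 1/(hA).
R_copper pipe wall = ln(89.6/85)/(2π×397×11.3) = 1.87×10^-6 K/W
R_glass-fibre batt = ln(119.6/89.6)/(2π×0.0429×11.3) = 0.09482 K/W
R_phenolic foam = ln(174.6/119.6)/(2π×0.0201×11.3) = 0.2651 K/W
R_outer film = 1/(h_o·2πr_oL) = 1/(28×2π×0.1746×11.3) = 0.002881 K/W
R_total = 0.3628 K/W
Q = ΔT/R_total = 80/0.3628

Q ≈ 220 W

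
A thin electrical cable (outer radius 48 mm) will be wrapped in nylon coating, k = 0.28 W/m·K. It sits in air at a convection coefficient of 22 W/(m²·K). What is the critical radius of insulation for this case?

For a cylinder r_cr = k/h = 0.28/22
r_cr = 12.7 mm; since the bare radius (48 mm) is above r_cr, any added insulation will reduce heat loss.

r_cr ≈ 12.7 mm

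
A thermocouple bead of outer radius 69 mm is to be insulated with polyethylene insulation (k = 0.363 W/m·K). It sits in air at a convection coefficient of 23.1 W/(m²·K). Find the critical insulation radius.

For a sphere r_cr = 2k/h = 2×0.363/23.1
r_cr = 31.4 mm; since the bare radius (69 mm) is above r_cr, any added insulation will reduce heat loss.

r_cr ≈ 31.4 mm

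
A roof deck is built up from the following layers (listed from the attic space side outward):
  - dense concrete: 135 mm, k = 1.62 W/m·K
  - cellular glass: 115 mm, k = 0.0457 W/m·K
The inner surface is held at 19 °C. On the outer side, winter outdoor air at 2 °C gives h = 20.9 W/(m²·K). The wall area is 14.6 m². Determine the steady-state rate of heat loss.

Model the wall as resistances in series:
R_dense concrete = L/(kA) = 0.135/(1.62×14.6) = 0.005708 K/W
R_cellular glass = L/(kA) = 0.115/(0.0457×14.6) = 0.1724 K/W
R_outer film = 1/(h_o·A) = 1/(20.9×14.6) = 0.003277 K/W
R_total = 0.1813 K/W
Q = ΔT / R_total = 17 / 0.1813

Q ≈ 93.7 W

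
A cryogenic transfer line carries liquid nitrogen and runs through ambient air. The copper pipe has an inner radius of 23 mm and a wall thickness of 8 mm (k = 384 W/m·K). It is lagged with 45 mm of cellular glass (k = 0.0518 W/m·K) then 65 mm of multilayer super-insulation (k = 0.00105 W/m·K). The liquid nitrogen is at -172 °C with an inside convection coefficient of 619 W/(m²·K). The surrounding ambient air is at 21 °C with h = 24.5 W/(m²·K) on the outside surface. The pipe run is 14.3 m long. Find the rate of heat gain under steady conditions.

For a radial system each layer contributes R = ln(r_out/r_in)/(2πkL); films add R = 1/(hA).
R_inner film = 1/(h_i·2πr₁L) = 1/(619×2π×0.023×14.3) = 7.817×10^-4 K/W
R_copper pipe wall = ln(31/23)/(2π×384×14.3) = 8.651×10^-6 K/W
R_cellular glass = ln(76/31)/(2π×0.0518×14.3) = 0.1927 K/W
R_multilayer super-insulation = ln(141/76)/(2π×0.00105×14.3) = 6.551 K/W
R_outer film = 1/(h_o·2πr_oL) = 1/(24.5×2π×0.141×14.3) = 0.003222 K/W
R_total = 6.748 K/W
Q = ΔT/R_total = 193/6.748

Q ≈ 28.6 W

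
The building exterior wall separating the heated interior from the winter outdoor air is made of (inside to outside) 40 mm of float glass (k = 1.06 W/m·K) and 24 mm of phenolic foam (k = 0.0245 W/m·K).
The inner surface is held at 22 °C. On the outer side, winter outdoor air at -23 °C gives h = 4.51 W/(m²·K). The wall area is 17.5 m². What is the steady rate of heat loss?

Model the wall as resistances in series:
R_float glass = L/(kA) = 0.04/(1.06×17.5) = 0.002156 K/W
R_phenolic foam = L/(kA) = 0.024/(0.0245×17.5) = 0.05598 K/W
R_outer film = 1/(h_o·A) = 1/(4.51×17.5) = 0.01267 K/W
R_total = 0.0708 K/W
Q = ΔT / R_total = 45 / 0.0708

Q ≈ 636 W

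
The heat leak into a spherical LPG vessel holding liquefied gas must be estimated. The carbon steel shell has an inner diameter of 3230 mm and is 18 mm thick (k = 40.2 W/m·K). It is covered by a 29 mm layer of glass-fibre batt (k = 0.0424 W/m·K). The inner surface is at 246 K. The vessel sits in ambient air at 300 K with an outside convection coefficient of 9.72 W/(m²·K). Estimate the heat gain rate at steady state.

Each spherical layer contributes R = (1/r_i − 1/r_o)/(4πk):
R_carbon steel shell = (1/1.615 − 1/1.633)/(4π×40.2) = 1.351×10^-5 K/W
R_glass-fibre batt = (1/1.633 − 1/1.662)/(4π×0.0424) = 0.02005 K/W
R_outer film = 1/(h·4πr_o²) = 1/(9.72×4π×1.662²) = 0.002964 K/W
R_total = 0.02303 K/W
Q = ΔT/R_total = 54/0.02303

Q ≈ 2340 W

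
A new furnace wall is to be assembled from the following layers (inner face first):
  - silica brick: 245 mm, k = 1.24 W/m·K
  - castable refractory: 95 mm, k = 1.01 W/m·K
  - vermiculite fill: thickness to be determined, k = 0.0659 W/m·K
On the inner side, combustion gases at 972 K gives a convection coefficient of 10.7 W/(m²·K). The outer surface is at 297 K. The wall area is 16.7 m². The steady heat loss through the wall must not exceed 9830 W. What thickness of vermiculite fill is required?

L ≈ 50.2 mm

Series thermal resistances:
R_inner film = 1/(h_i·A) = 1/(10.7×16.7) = 0.005596 K/W
R_silica brick = L/(kA) = 0.245/(1.24×16.7) = 0.01183 K/W
R_castable refractory = L/(kA) = 0.095/(1.01×16.7) = 0.005632 K/W
Sum of the known resistances R_other = 0.02306 K/W
Required total resistance R_tot = ΔT/Q_allow = 675/9830 = 0.06867 K/W
R_vermiculite fill = R_tot − R_other = 0.04561 K/W
L = R·k·A = 0.04561×0.0659×16.7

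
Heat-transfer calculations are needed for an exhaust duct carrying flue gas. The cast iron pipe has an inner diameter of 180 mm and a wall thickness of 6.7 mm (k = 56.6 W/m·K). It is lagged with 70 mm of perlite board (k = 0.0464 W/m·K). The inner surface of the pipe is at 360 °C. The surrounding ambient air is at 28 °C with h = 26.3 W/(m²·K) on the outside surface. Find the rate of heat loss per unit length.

Treating each annulus and film as a series resistance:
R_cast iron pipe wall = ln(96.7/90)/(2π×56.6×1) = 2.019×10^-4 K/W
R_perlite board = ln(166.7/96.7)/(2π×0.0464×1) = 1.868 K/W
R_outer film = 1/(h_o·2πr_oL) = 1/(26.3×2π×0.1667×1) = 0.0363 K/W
R_total = 1.904 K/W
Q = ΔT/R_total = 332/1.904

q′ ≈ 174 W/m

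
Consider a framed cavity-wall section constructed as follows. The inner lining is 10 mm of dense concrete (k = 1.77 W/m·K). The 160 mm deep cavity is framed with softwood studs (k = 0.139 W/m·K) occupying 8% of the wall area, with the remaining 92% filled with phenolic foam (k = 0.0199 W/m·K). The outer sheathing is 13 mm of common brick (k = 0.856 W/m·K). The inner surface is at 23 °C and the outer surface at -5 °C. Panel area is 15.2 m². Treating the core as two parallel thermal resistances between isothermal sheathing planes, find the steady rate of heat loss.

Sheathing layers in series; stud and cavity paths in parallel between them.
R_inner = 0.01/(1.77×15.2) = 3.717×10^-4 K/W
R_stud  = 0.16/(0.139×0.08×15.2) = 0.9466 K/W
R_cav   = 0.16/(0.0199×0.92×15.2) = 0.575 K/W
1/R_core = 1/R_stud + 1/R_cav → R_core = 0.3577 K/W
R_outer = 0.013/(0.856×15.2) = 9.991×10^-4 K/W
R_total = 0.3591 K/W
Q = ΔT/R_total = 28/0.3591

Q ≈ 78 W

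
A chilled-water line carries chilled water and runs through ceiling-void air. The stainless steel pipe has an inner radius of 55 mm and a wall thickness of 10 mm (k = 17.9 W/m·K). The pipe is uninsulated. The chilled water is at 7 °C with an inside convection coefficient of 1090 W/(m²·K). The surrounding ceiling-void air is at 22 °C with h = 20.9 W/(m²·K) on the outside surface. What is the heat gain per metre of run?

q′ ≈ 124 W/m

Radial resistances (cylindrical: R_cond = ln(r_o/r_i)/(2πkL), R_conv = 1/(h·2πrL)):
R_inner film = 1/(h_i·2πr₁L) = 1/(1090×2π×0.055×1) = 0.002655 K/W
R_stainless steel pipe wall = ln(65/55)/(2π×17.9×1) = 0.001485 K/W
R_outer film = 1/(h_o·2πr_oL) = 1/(20.9×2π×0.065×1) = 0.1172 K/W
R_total = 0.1213 K/W
Q = ΔT/R_total = 15/0.1213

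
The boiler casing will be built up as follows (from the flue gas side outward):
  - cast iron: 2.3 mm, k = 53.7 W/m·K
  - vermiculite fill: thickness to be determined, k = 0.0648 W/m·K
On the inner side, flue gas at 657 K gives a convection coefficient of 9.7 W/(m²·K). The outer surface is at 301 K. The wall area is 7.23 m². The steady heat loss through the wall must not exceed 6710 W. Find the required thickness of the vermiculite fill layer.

Model the wall as resistances in series:
R_inner film = 1/(h_i·A) = 1/(9.7×7.23) = 0.01426 K/W
R_cast iron = L/(kA) = 0.0023/(53.7×7.23) = 5.924×10^-6 K/W
Sum of the known resistances R_other = 0.01426 K/W
Required total resistance R_tot = ΔT/Q_allow = 356/6710 = 0.05306 K/W
R_vermiculite fill = R_tot − R_other = 0.03879 K/W
L = R·k·A = 0.03879×0.0648×7.23

L ≈ 18.2 mm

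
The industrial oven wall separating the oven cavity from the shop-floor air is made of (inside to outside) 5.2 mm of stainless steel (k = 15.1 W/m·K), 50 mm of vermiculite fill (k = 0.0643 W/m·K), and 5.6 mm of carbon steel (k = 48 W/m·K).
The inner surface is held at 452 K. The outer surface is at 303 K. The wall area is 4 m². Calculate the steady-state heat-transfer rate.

Series thermal resistances:
R_stainless steel = L/(kA) = 0.0052/(15.1×4) = 8.609×10^-5 K/W
R_vermiculite fill = L/(kA) = 0.05/(0.0643×4) = 0.1944 K/W
R_carbon steel = L/(kA) = 0.0056/(48×4) = 2.917×10^-5 K/W
R_total = 0.1945 K/W
Q = ΔT / R_total = 149 / 0.1945

Q ≈ 766 W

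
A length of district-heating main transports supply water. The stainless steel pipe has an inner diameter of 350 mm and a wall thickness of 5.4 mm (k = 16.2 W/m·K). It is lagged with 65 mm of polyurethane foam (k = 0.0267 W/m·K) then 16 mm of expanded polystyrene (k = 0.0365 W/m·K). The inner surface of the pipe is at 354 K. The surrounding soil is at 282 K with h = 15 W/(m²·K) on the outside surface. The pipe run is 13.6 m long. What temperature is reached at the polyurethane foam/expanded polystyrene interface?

Treating each annulus and film as a series resistance:
R_stainless steel pipe wall = ln(180.4/175)/(2π×16.2×13.6) = 2.195×10^-5 K/W
R_polyurethane foam = ln(245.4/180.4)/(2π×0.0267×13.6) = 0.1349 K/W
R_expanded polystyrene = ln(261.4/245.4)/(2π×0.0365×13.6) = 0.02025 K/W
R_outer film = 1/(h_o·2πr_oL) = 1/(15×2π×0.2614×13.6) = 0.002985 K/W
R_total = 0.1581 K/W
Q = ΔT/R_total = 72/0.1581
Q = 455 W
T_interface = T_inner − Q·ΣR(inner→interface) = 354 − 455×0.1349

T ≈ 293 K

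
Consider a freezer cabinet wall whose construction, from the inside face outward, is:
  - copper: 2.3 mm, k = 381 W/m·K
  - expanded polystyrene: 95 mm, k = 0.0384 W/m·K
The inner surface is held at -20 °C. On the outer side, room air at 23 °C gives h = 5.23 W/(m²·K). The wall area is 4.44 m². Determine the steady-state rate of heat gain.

Q ≈ 71.6 W

Series thermal resistances:
R_copper = L/(kA) = 0.0023/(381×4.44) = 1.36×10^-6 K/W
R_expanded polystyrene = L/(kA) = 0.095/(0.0384×4.44) = 0.5572 K/W
R_outer film = 1/(h_o·A) = 1/(5.23×4.44) = 0.04306 K/W
R_total = 0.6003 K/W
Q = ΔT / R_total = 43 / 0.6003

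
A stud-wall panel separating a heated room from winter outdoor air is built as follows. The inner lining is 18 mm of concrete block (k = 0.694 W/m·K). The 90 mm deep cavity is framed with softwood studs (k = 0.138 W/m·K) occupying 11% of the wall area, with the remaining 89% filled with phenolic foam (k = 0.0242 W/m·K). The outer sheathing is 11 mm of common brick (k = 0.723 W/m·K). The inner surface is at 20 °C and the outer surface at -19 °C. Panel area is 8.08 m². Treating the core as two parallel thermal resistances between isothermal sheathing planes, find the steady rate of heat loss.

Sheathing layers in series; stud and cavity paths in parallel between them.
R_inner = 0.018/(0.694×8.08) = 0.00321 K/W
R_stud  = 0.09/(0.138×0.11×8.08) = 0.7338 K/W
R_cav   = 0.09/(0.0242×0.89×8.08) = 0.5172 K/W
1/R_core = 1/R_stud + 1/R_cav → R_core = 0.3034 K/W
R_outer = 0.011/(0.723×8.08) = 0.001883 K/W
R_total = 0.3084 K/W
Q = ΔT/R_total = 39/0.3084

Q ≈ 126 W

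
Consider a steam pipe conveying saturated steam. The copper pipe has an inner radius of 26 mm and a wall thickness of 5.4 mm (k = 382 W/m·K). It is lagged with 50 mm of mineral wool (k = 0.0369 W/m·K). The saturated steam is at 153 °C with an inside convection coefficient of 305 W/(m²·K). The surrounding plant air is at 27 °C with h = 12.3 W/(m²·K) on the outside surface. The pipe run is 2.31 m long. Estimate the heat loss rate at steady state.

Q ≈ 67.9 W

Treating each annulus and film as a series resistance:
R_inner film = 1/(h_i·2πr₁L) = 1/(305×2π×0.026×2.31) = 0.008688 K/W
R_copper pipe wall = ln(31.4/26)/(2π×382×2.31) = 3.404×10^-5 K/W
R_mineral wool = ln(81.4/31.4)/(2π×0.0369×2.31) = 1.779 K/W
R_outer film = 1/(h_o·2πr_oL) = 1/(12.3×2π×0.0814×2.31) = 0.06881 K/W
R_total = 1.856 K/W
Q = ΔT/R_total = 126/1.856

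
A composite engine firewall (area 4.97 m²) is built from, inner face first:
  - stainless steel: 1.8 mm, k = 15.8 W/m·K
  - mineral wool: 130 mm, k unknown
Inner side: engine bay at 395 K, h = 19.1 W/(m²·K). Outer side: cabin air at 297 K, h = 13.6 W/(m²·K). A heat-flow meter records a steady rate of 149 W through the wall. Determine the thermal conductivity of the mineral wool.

Series thermal resistances:
R_inner film = 1/(h_i·A) = 1/(19.1×4.97) = 0.01053 K/W
R_stainless steel = L/(kA) = 0.0018/(15.8×4.97) = 2.292×10^-5 K/W
R_outer film = 1/(h_o·A) = 1/(13.6×4.97) = 0.01479 K/W
Sum of known resistances R_other = 0.02535 K/W
Total R = ΔT/Q = 98/149 = 0.6577 K/W
R_mineral wool = R_total − R_other = 0.6324 K/W
k = L/(R·A) = 0.13/(0.6324×4.97)

k ≈ 0.0414 W/(m·K)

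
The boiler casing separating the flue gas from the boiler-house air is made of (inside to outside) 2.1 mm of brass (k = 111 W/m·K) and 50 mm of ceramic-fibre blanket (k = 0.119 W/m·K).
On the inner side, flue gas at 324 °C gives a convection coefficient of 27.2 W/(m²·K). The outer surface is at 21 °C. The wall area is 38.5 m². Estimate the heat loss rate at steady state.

Model the wall as resistances in series:
R_inner film = 1/(h_i·A) = 1/(27.2×38.5) = 9.549×10^-4 K/W
R_brass = L/(kA) = 0.0021/(111×38.5) = 4.914×10^-7 K/W
R_ceramic-fibre blanket = L/(kA) = 0.05/(0.119×38.5) = 0.01091 K/W
R_total = 0.01187 K/W
Q = ΔT / R_total = 303 / 0.01187

Q ≈ 25500 W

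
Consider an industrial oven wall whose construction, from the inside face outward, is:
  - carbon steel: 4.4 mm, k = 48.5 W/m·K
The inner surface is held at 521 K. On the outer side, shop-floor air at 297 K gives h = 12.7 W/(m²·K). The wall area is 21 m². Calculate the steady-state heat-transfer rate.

Q ≈ 59700 W

Series thermal resistances:
R_carbon steel = L/(kA) = 0.0044/(48.5×21) = 4.32×10^-6 K/W
R_outer film = 1/(h_o·A) = 1/(12.7×21) = 0.00375 K/W
R_total = 0.003754 K/W
Q = ΔT / R_total = 224 / 0.003754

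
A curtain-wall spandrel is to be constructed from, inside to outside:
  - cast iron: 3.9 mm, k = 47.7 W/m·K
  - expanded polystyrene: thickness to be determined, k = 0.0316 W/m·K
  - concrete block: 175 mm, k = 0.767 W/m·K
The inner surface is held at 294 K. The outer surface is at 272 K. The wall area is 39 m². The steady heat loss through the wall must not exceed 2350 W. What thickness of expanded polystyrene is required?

L ≈ 4.32 mm

Thermal resistances in series:
R_cast iron = L/(kA) = 0.0039/(47.7×39) = 2.096×10^-6 K/W
R_concrete block = L/(kA) = 0.175/(0.767×39) = 0.00585 K/W
Sum of the known resistances R_other = 0.005852 K/W
Required total resistance R_tot = ΔT/Q_allow = 22/2350 = 0.009362 K/W
R_expanded polystyrene = R_tot − R_other = 0.003509 K/W
L = R·k·A = 0.003509×0.0316×39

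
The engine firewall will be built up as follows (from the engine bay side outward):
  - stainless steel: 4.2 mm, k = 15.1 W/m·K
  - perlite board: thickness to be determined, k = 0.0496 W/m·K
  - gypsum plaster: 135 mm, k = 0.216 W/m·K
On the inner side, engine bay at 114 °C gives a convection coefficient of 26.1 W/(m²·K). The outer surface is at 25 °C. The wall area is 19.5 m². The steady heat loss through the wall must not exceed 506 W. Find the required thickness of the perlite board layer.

Treating each layer as a thermal resistance in series:
R_inner film = 1/(h_i·A) = 1/(26.1×19.5) = 0.001965 K/W
R_stainless steel = L/(kA) = 0.0042/(15.1×19.5) = 1.426×10^-5 K/W
R_gypsum plaster = L/(kA) = 0.135/(0.216×19.5) = 0.03205 K/W
Sum of the known resistances R_other = 0.03403 K/W
Required total resistance R_tot = ΔT/Q_allow = 89/506 = 0.1759 K/W
R_perlite board = R_tot − R_other = 0.1419 K/W
L = R·k·A = 0.1419×0.0496×19.5

L ≈ 137 mm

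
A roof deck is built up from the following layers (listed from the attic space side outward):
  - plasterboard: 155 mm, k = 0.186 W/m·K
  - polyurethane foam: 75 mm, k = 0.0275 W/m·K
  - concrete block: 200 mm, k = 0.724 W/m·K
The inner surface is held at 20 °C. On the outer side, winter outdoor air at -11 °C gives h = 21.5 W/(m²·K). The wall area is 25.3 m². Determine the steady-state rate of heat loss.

Model the wall as resistances in series:
R_plasterboard = L/(kA) = 0.155/(0.186×25.3) = 0.03294 K/W
R_polyurethane foam = L/(kA) = 0.075/(0.0275×25.3) = 0.1078 K/W
R_concrete block = L/(kA) = 0.2/(0.724×25.3) = 0.01092 K/W
R_outer film = 1/(h_o·A) = 1/(21.5×25.3) = 0.001838 K/W
R_total = 0.1535 K/W
Q = ΔT / R_total = 31 / 0.1535

Q ≈ 202 W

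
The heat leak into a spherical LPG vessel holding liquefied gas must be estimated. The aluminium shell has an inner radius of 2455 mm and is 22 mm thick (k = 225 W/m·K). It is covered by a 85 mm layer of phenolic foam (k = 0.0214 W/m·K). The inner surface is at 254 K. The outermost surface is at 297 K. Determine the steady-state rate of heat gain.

Spherical conduction: R = (1/r_in − 1/r_out)/(4πk) per layer; series-sum.
R_aluminium shell = (1/2.455 − 1/2.477)/(4π×225) = 1.28×10^-6 K/W
R_phenolic foam = (1/2.477 − 1/2.562)/(4π×0.0214) = 0.04981 K/W
R_total = 0.04981 K/W
Q = ΔT/R_total = 43/0.04981

Q ≈ 863 W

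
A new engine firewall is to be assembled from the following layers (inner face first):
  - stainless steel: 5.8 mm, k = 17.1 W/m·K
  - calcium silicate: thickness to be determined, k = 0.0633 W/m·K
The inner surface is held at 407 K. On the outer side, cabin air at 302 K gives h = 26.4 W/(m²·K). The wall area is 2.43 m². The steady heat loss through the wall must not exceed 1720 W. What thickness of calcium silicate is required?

L ≈ 6.97 mm

Treating each layer as a thermal resistance in series:
R_stainless steel = L/(kA) = 0.0058/(17.1×2.43) = 1.396×10^-4 K/W
R_outer film = 1/(h_o·A) = 1/(26.4×2.43) = 0.01559 K/W
Sum of the known resistances R_other = 0.01573 K/W
Required total resistance R_tot = ΔT/Q_allow = 105/1720 = 0.06105 K/W
R_calcium silicate = R_tot − R_other = 0.04532 K/W
L = R·k·A = 0.04532×0.0633×2.43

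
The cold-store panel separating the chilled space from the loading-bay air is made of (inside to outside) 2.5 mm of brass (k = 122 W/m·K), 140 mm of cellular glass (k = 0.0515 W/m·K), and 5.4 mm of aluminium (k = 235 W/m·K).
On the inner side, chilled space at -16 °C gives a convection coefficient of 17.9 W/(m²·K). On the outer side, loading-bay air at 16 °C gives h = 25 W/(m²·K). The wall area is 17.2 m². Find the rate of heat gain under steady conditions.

Q ≈ 196 W

Treating each layer as a thermal resistance in series:
R_inner film = 1/(h_i·A) = 1/(17.9×17.2) = 0.003248 K/W
R_brass = L/(kA) = 0.0025/(122×17.2) = 1.191×10^-6 K/W
R_cellular glass = L/(kA) = 0.14/(0.0515×17.2) = 0.158 K/W
R_aluminium = L/(kA) = 0.0054/(235×17.2) = 1.336×10^-6 K/W
R_outer film = 1/(h_o·A) = 1/(25×17.2) = 0.002326 K/W
R_total = 0.1636 K/W
Q = ΔT / R_total = 32 / 0.1636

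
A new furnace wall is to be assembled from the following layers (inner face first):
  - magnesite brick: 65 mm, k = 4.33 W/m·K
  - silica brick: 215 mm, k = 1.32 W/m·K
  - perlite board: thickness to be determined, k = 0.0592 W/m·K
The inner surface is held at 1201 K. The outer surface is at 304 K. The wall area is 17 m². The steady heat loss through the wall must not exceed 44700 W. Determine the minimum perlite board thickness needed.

L ≈ 9.66 mm

Series thermal resistances:
R_magnesite brick = L/(kA) = 0.065/(4.33×17) = 8.83×10^-4 K/W
R_silica brick = L/(kA) = 0.215/(1.32×17) = 0.009581 K/W
Sum of the known resistances R_other = 0.01046 K/W
Required total resistance R_tot = ΔT/Q_allow = 897/44700 = 0.02007 K/W
R_perlite board = R_tot − R_other = 0.009603 K/W
L = R·k·A = 0.009603×0.0592×17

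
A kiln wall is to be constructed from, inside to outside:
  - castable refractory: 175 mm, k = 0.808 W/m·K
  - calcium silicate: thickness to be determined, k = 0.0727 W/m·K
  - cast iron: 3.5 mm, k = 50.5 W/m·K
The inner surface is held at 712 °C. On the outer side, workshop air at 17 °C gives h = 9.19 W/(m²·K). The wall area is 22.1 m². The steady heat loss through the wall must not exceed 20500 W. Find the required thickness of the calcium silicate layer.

Series thermal resistances:
R_castable refractory = L/(kA) = 0.175/(0.808×22.1) = 0.0098 K/W
R_cast iron = L/(kA) = 0.0035/(50.5×22.1) = 3.136×10^-6 K/W
R_outer film = 1/(h_o·A) = 1/(9.19×22.1) = 0.004924 K/W
Sum of the known resistances R_other = 0.01473 K/W
Required total resistance R_tot = ΔT/Q_allow = 695/20500 = 0.0339 K/W
R_calcium silicate = R_tot − R_other = 0.01918 K/W
L = R·k·A = 0.01918×0.0727×22.1

L ≈ 30.8 mm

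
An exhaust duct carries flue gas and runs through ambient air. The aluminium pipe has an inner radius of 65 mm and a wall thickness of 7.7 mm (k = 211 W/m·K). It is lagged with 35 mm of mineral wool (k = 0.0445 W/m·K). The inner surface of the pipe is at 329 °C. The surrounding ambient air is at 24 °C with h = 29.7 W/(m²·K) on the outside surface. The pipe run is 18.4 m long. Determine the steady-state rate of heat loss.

Treating each annulus and film as a series resistance:
R_aluminium pipe wall = ln(72.7/65)/(2π×211×18.4) = 4.589×10^-6 K/W
R_mineral wool = ln(107.7/72.7)/(2π×0.0445×18.4) = 0.07639 K/W
R_outer film = 1/(h_o·2πr_oL) = 1/(29.7×2π×0.1077×18.4) = 0.002704 K/W
R_total = 0.0791 K/W
Q = ΔT/R_total = 305/0.0791

Q ≈ 3860 W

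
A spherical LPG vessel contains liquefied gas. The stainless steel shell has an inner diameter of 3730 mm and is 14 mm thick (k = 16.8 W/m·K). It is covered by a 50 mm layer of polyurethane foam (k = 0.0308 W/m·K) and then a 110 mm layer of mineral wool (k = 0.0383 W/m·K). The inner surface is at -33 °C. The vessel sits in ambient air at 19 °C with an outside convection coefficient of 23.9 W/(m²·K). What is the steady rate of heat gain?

Q ≈ 550 W

For a spherical shell R = (1/r₁ − 1/r₂)/(4πk); film R = 1/(h·4πr²). In series:
R_stainless steel shell = (1/1.865 − 1/1.879)/(4π×16.8) = 1.892×10^-5 K/W
R_polyurethane foam = (1/1.879 − 1/1.929)/(4π×0.0308) = 0.03564 K/W
R_mineral wool = (1/1.929 − 1/2.039)/(4π×0.0383) = 0.05811 K/W
R_outer film = 1/(h·4πr_o²) = 1/(23.9×4π×2.039²) = 8.009×10^-4 K/W
R_total = 0.09457 K/W
Q = ΔT/R_total = 52/0.09457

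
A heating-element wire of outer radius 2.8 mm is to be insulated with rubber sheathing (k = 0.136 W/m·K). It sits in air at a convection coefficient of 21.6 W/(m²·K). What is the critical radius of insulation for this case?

r_cr ≈ 6.3 mm

For a cylinder r_cr = k/h = 0.136/21.6
r_cr = 6.3 mm; since the bare radius (2.8 mm) is below r_cr, adding a thin layer of insulation will *increase* heat loss.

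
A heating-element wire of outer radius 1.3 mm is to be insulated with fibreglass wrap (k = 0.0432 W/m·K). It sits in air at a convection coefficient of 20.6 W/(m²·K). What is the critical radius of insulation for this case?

r_cr ≈ 2.1 mm

For a cylinder r_cr = k/h = 0.0432/20.6
r_cr = 2.1 mm; since the bare radius (1.3 mm) is below r_cr, adding a thin layer of insulation will *increase* heat loss.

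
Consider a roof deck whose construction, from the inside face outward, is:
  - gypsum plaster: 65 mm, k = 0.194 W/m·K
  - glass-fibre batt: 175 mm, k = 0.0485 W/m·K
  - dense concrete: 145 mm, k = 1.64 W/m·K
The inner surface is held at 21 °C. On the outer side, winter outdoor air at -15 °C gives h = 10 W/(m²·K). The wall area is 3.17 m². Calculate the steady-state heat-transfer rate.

Q ≈ 27.6 W

Series thermal resistances:
R_gypsum plaster = L/(kA) = 0.065/(0.194×3.17) = 0.1057 K/W
R_glass-fibre batt = L/(kA) = 0.175/(0.0485×3.17) = 1.138 K/W
R_dense concrete = L/(kA) = 0.145/(1.64×3.17) = 0.02789 K/W
R_outer film = 1/(h_o·A) = 1/(10×3.17) = 0.03155 K/W
R_total = 1.303 K/W
Q = ΔT / R_total = 36 / 1.303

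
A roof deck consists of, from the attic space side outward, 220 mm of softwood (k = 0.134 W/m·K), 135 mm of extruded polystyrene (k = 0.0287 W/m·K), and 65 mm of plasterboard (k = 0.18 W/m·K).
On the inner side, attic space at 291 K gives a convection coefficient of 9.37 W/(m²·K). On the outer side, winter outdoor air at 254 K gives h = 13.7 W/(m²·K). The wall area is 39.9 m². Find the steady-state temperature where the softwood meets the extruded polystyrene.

Using the resistance-network approach (series):
R_inner film = 1/(h_i·A) = 1/(9.37×39.9) = 0.002675 K/W
R_softwood = L/(kA) = 0.22/(0.134×39.9) = 0.04115 K/W
R_extruded polystyrene = L/(kA) = 0.135/(0.0287×39.9) = 0.1179 K/W
R_plasterboard = L/(kA) = 0.065/(0.18×39.9) = 0.00905 K/W
R_outer film = 1/(h_o·A) = 1/(13.7×39.9) = 0.001829 K/W
R_total = 0.1726 K/W;  Q = ΔT/R_total = 37/0.1726 = 214.4 W
T_interface = T_inner − Q·ΣR(inner→interface) = 291 − 214×0.04382

T ≈ 282 K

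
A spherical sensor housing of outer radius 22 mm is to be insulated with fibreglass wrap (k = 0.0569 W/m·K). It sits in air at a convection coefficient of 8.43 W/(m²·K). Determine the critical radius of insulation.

For a sphere r_cr = 2k/h = 2×0.0569/8.43
r_cr = 13.5 mm; since the bare radius (22 mm) is above r_cr, any added insulation will reduce heat loss.

r_cr ≈ 13.5 mm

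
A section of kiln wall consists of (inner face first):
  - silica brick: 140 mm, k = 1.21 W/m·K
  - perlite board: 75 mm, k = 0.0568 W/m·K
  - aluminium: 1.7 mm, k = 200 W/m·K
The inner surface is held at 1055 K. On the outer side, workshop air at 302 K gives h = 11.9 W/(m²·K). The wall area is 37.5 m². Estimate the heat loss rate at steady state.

Treating each layer as a thermal resistance in series:
R_silica brick = L/(kA) = 0.14/(1.21×37.5) = 0.003085 K/W
R_perlite board = L/(kA) = 0.075/(0.0568×37.5) = 0.03521 K/W
R_aluminium = L/(kA) = 0.0017/(200×37.5) = 2.267×10^-7 K/W
R_outer film = 1/(h_o·A) = 1/(11.9×37.5) = 0.002241 K/W
R_total = 0.04054 K/W
Q = ΔT / R_total = 753 / 0.04054

Q ≈ 18600 W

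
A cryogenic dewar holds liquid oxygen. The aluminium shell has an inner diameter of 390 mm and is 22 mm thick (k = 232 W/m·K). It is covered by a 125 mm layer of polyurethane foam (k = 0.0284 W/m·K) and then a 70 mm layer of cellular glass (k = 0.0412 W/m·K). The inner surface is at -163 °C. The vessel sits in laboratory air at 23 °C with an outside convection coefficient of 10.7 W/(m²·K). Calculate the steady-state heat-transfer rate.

Q ≈ 32.5 W

Radial (spherical) resistances in series:
R_aluminium shell = (1/0.195 − 1/0.217)/(4π×232) = 1.783×10^-4 K/W
R_polyurethane foam = (1/0.217 − 1/0.342)/(4π×0.0284) = 4.719 K/W
R_cellular glass = (1/0.342 − 1/0.412)/(4π×0.0412) = 0.9596 K/W
R_outer film = 1/(h·4πr_o²) = 1/(10.7×4π×0.412²) = 0.04381 K/W
R_total = 5.723 K/W
Q = ΔT/R_total = 186/5.723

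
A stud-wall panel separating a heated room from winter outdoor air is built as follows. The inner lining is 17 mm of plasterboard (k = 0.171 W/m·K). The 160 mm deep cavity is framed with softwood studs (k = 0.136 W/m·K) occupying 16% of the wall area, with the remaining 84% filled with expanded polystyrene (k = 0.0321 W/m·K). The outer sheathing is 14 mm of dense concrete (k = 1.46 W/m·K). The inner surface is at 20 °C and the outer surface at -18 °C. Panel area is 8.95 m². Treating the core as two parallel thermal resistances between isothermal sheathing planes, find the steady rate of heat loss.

Sheathing layers in series; stud and cavity paths in parallel between them.
R_inner = 0.017/(0.171×8.95) = 0.01111 K/W
R_stud  = 0.16/(0.136×0.16×8.95) = 0.8216 K/W
R_cav   = 0.16/(0.0321×0.84×8.95) = 0.663 K/W
1/R_core = 1/R_stud + 1/R_cav → R_core = 0.3669 K/W
R_outer = 0.014/(1.46×8.95) = 0.001071 K/W
R_total = 0.3791 K/W
Q = ΔT/R_total = 38/0.3791

Q ≈ 100 W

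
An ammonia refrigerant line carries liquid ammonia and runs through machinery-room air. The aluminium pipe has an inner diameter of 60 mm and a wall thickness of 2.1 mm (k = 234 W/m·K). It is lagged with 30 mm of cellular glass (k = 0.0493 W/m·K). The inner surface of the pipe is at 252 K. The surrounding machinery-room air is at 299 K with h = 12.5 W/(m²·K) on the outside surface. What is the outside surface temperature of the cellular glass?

Treating each annulus and film as a series resistance:
R_aluminium pipe wall = ln(32.1/30)/(2π×234×1) = 4.602×10^-5 K/W
R_cellular glass = ln(62.1/32.1)/(2π×0.0493×1) = 2.13 K/W
R_outer film = 1/(h_o·2πr_oL) = 1/(12.5×2π×0.0621×1) = 0.205 K/W
R_total = 2.335 K/W
Q = ΔT/R_total = 47/2.335
Q = 20.1 W/m
T_interface = T_inner + Q·ΣR(inner→interface) = 252 + 20.1×2.13

T ≈ 295 K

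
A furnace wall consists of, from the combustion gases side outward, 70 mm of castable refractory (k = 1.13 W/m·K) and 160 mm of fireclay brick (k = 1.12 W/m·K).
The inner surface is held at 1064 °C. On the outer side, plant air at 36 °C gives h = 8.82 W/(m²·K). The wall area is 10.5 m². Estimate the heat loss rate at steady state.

Q ≈ 33900 W

Thermal resistances in series:
R_castable refractory = L/(kA) = 0.07/(1.13×10.5) = 0.0059 K/W
R_fireclay brick = L/(kA) = 0.16/(1.12×10.5) = 0.01361 K/W
R_outer film = 1/(h_o·A) = 1/(8.82×10.5) = 0.0108 K/W
R_total = 0.0303 K/W
Q = ΔT / R_total = 1028 / 0.0303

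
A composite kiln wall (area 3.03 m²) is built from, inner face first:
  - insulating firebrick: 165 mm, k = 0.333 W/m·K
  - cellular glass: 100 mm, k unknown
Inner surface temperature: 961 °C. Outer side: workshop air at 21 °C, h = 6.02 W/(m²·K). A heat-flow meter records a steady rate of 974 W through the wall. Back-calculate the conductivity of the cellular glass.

Treating each layer as a thermal resistance in series:
R_insulating firebrick = L/(kA) = 0.165/(0.333×3.03) = 0.1635 K/W
R_outer film = 1/(h_o·A) = 1/(6.02×3.03) = 0.05482 K/W
Sum of known resistances R_other = 0.2184 K/W
Total R = ΔT/Q = 940/974 = 0.9651 K/W
R_cellular glass = R_total − R_other = 0.7467 K/W
k = L/(R·A) = 0.1/(0.7467×3.03)

k ≈ 0.0442 W/(m·K)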